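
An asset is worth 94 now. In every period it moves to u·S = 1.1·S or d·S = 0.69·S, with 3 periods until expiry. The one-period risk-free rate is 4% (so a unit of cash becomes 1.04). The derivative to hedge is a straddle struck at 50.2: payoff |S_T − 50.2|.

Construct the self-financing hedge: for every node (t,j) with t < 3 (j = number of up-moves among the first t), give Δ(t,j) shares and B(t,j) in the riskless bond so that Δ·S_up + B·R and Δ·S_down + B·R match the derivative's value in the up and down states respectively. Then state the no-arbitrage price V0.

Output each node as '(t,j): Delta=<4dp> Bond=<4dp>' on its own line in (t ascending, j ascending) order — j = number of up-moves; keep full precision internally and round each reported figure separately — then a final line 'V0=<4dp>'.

Since d<R<u, set p* = (R−d)/(u−d) = 0.8537; price each node as the discounted p*-expectation of its children.
Payoff layer (t=3): V(3,0)=19.3202, V(3,1)=0.9713, V(3,2)=28.2806, V(3,3)=74.9140
  t=2,j=0: stock 44.7534 → up 49.2287 (V=0.9713), down 30.8798 (V=19.3202). Price 3.5158; hedge Δ=-1.0000, bond B=48.2692.
  t=2,j=1: stock 71.3460 → up 78.4806 (V=28.2806), down 49.2287 (V=0.9713). Price 23.3501; hedge Δ=0.9336, bond B=-43.2580.
  t=2,j=2: stock 113.7400 → up 125.1140 (V=74.9140), down 78.4806 (V=28.2806). Price 65.4708; hedge Δ=1.0000, bond B=-48.2692.
  t=1,j=0: stock 64.8600 → up 71.3460 (V=23.3501), down 44.7534 (V=3.5158). Price 19.6611; hedge Δ=0.7459, bond B=-28.7152.
  t=1,j=1: stock 103.4000 → up 113.7400 (V=65.4708), down 71.3460 (V=23.3501). Price 57.0257; hedge Δ=0.9936, bond B=-45.7076.
  t=0,j=0: stock 94.0000 → up 103.4000 (V=57.0257), down 64.8600 (V=19.6611). Price 49.5748; hedge Δ=0.9695, bond B=-41.5585.
Self-financing check: at every node Δ·S+B equals the discounted successor values.

(0,0): Delta=0.9695 Bond=-41.5585
(1,0): Delta=0.7459 Bond=-28.7152
(1,1): Delta=0.9936 Bond=-45.7076
(2,0): Delta=-1.0000 Bond=48.2692
(2,1): Delta=0.9336 Bond=-43.2580
(2,2): Delta=1.0000 Bond=-48.2692
V0=49.5748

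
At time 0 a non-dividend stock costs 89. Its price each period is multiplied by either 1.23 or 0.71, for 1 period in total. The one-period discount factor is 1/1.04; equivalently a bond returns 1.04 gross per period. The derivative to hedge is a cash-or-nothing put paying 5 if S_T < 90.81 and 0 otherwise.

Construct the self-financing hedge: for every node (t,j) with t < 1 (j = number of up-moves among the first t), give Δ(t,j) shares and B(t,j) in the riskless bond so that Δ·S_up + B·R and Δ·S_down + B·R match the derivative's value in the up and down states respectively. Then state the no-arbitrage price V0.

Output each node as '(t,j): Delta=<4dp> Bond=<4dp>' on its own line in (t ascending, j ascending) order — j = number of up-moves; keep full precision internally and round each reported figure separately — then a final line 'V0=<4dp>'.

Since d<R<u, set p* = (R−d)/(u−d) = 0.6346; price each node as the discounted p*-expectation of its children.
Terminal values V(1,·): V(1,0)=5.0000, V(1,1)=0.0000
(0,0): S=89.0000. Δ = (V_up−V_dn)/(S_up−S_dn) = (0.0000−5.0000)/(109.4700−63.1900) = -0.1080. V = [p*·0.0000 + (1−p*)·5.0000]/1.04 = 1.7567. B = V − Δ·S = 11.3720.
Each (Δ,B) replicates both successor values, so the strategy is self-financing and V0 is arbitrage-free.

(0,0): Delta=-0.1080 Bond=11.3720
V0=1.7567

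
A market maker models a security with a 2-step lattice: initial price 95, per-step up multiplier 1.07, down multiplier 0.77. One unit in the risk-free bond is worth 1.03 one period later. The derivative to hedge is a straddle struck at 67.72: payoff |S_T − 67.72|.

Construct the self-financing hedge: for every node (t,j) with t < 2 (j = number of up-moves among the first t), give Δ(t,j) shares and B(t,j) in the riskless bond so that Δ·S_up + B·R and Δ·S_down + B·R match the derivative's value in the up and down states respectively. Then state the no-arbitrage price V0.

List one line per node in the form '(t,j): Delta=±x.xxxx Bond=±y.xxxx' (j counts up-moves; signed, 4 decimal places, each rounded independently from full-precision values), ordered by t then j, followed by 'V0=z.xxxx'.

(0,0): Delta=0.8965 Bond=-53.6173
(1,0): Delta=-0.0385 Bond=13.1658
(1,1): Delta=1.0000 Bond=-65.7476
V0=31.5493

Under the risk-neutral measure, an up-move has probability p* = (R−d)/(u−d) = 0.8667 and values discount at R = 1.03.
At expiry t=2: V(2,0)=11.3945, V(2,1)=10.5505, V(2,2)=41.0455
Node (1,0) S=73.1500: V=(p*·10.5505+(1−p*)·11.3945)/1.03=10.3525; Δ=(10.5505−11.3945)/(78.2705−56.3255)=-0.0385; B=V−Δ·S=13.1658
Node (1,1) S=101.6500: V=(p*·41.0455+(1−p*)·10.5505)/1.03=35.9024; Δ=(41.0455−10.5505)/(108.7655−78.2705)=1.0000; B=V−Δ·S=-65.7476
Node (0,0) S=95.0000: V=(p*·35.9024+(1−p*)·10.3525)/1.03=31.5493; Δ=(35.9024−10.3525)/(101.6500−73.1500)=0.8965; B=V−Δ·S=-53.6173
Root portfolio cost Δ·95+B reproduces V0=31.5493.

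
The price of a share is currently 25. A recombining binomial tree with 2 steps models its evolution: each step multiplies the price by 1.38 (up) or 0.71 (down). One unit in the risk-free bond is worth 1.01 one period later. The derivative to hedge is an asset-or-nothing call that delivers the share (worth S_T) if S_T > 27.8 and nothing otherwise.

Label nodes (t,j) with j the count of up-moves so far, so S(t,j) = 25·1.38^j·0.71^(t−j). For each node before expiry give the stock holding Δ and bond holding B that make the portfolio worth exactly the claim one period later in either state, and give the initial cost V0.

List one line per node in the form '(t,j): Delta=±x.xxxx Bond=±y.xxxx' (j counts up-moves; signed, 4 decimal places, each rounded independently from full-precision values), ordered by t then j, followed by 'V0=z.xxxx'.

(0,0): Delta=1.2601 Bond=-22.1455
(1,0): Delta=0.0000 Bond=0.0000
(1,1): Delta=2.0597 Bond=-49.9529
V0=9.3573

Since d<R<u, set p* = (R−d)/(u−d) = 0.4478; price each node as the discounted p*-expectation of its children.
Terminal values V(2,·): V(2,0)=0.0000, V(2,1)=0.0000, V(2,2)=47.6100
Node (1,0) S=17.7500: V=(p*·0.0000+(1−p*)·0.0000)/1.01=0.0000; Δ=(0.0000−0.0000)/(24.4950−12.6025)=0.0000; B=V−Δ·S=0.0000
Node (1,1) S=34.5000: V=(p*·47.6100+(1−p*)·0.0000)/1.01=21.1068; Δ=(47.6100−0.0000)/(47.6100−24.4950)=2.0597; B=V−Δ·S=-49.9529
Node (0,0) S=25.0000: V=(p*·21.1068+(1−p*)·0.0000)/1.01=9.3573; Δ=(21.1068−0.0000)/(34.5000−17.7500)=1.2601; B=V−Δ·S=-22.1455
Each (Δ,B) replicates both successor values, so the strategy is self-financing and V0 is arbitrage-free.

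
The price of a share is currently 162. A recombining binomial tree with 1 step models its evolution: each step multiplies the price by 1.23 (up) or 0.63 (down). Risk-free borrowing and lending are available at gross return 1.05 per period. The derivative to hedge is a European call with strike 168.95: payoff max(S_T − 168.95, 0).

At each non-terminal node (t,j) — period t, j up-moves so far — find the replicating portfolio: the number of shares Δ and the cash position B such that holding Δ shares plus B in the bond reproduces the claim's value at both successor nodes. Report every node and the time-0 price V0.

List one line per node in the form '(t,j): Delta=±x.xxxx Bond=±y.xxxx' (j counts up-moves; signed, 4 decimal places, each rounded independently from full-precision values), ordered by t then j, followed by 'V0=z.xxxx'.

No-arbitrage ⇒ martingale measure with p* = (R−d)/(u−d) = 0.7000.
At expiry t=1: V(1,0)=0.0000, V(1,1)=30.3100
  t=0,j=0: stock 162.0000 → up 199.2600 (V=30.3100), down 102.0600 (V=0.0000). Price 20.2067; hedge Δ=0.3118, bond B=-30.3100.
Root portfolio cost Δ·162+B reproduces V0=20.2067.

(0,0): Delta=0.3118 Bond=-30.3100
V0=20.2067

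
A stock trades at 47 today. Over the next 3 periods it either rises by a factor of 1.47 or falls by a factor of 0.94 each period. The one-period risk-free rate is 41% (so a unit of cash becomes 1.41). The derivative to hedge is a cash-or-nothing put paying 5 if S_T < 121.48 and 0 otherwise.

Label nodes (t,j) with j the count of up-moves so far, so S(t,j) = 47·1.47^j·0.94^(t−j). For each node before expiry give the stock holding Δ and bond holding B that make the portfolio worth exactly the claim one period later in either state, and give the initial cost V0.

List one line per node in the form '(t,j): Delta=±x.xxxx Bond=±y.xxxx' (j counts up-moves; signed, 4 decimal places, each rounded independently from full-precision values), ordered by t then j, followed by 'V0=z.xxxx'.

(0,0): Delta=-0.0794 Bond=4.2714
(1,0): Delta=0.0000 Bond=2.5150
(1,1): Delta=-0.0859 Bond=6.4705
(2,0): Delta=0.0000 Bond=3.5461
(2,1): Delta=0.0000 Bond=3.5461
(2,2): Delta=-0.0929 Bond=9.8354
V0=0.5398

Under the risk-neutral measure, an up-move has probability p* = (R−d)/(u−d) = 0.8868 and values discount at R = 1.41.
Terminal values V(3,·): V(3,0)=5.0000, V(3,1)=5.0000, V(3,2)=5.0000, V(3,3)=0.0000
  t=2,j=0: stock 41.5292 → up 61.0479 (V=5.0000), down 39.0374 (V=5.0000). Price 3.5461; hedge Δ=0.0000, bond B=3.5461.
  t=2,j=1: stock 64.9446 → up 95.4686 (V=5.0000), down 61.0479 (V=5.0000). Price 3.5461; hedge Δ=0.0000, bond B=3.5461.
  t=2,j=2: stock 101.5623 → up 149.2966 (V=0.0000), down 95.4686 (V=5.0000). Price 0.4014; hedge Δ=-0.0929, bond B=9.8354.
  t=1,j=0: stock 44.1800 → up 64.9446 (V=3.5461), down 41.5292 (V=3.5461). Price 2.5150; hedge Δ=0.0000, bond B=2.5150.
  t=1,j=1: stock 69.0900 → up 101.5623 (V=0.4014), down 64.9446 (V=3.5461). Price 0.5372; hedge Δ=-0.0859, bond B=6.4705.
  t=0,j=0: stock 47.0000 → up 69.0900 (V=0.5372), down 44.1800 (V=2.5150). Price 0.5398; hedge Δ=-0.0794, bond B=4.2714.
The time-0 hedge costs 0.5398, which is the no-arbitrage price.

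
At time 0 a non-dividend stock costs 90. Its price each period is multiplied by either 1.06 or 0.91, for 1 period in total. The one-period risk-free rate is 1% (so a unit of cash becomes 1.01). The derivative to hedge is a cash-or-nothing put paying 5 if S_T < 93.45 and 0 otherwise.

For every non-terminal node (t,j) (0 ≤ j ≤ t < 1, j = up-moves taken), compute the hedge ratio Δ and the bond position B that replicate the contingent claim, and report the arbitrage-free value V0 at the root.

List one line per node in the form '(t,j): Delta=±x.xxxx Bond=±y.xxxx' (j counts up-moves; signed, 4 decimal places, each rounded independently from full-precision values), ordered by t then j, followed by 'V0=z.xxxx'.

(0,0): Delta=-0.3704 Bond=34.9835
V0=1.6502

The replicating-portfolio and risk-neutral prices coincide; use p* = (1.01−0.91)/(1.06−0.91) = 0.6667 for the latter.
Payoff layer (t=1): V(1,0)=5.0000, V(1,1)=0.0000
  t=0,j=0: stock 90.0000 → up 95.4000 (V=0.0000), down 81.9000 (V=5.0000). Price 1.6502; hedge Δ=-0.3704, bond B=34.9835.
The time-0 hedge costs 1.6502, which is the no-arbitrage price.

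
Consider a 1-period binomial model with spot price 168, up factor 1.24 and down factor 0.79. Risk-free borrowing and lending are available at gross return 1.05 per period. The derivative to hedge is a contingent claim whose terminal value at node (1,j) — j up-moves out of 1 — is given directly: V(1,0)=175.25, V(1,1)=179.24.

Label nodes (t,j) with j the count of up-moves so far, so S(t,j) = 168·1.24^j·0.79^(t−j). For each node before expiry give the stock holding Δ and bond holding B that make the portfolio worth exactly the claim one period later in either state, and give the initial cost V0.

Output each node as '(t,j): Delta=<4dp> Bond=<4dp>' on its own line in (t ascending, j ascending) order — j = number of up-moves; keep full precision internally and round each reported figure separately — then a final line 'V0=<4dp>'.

No-arbitrage ⇒ martingale measure with p* = (R−d)/(u−d) = 0.5778.
Terminal values V(1,·): V(1,0)=175.2500, V(1,1)=179.2400
  t=0,j=0: stock 168.0000 → up 208.3200 (V=179.2400), down 132.7200 (V=175.2500). Price 169.1003; hedge Δ=0.0528, bond B=160.2337.
Self-financing check: at every node Δ·S+B equals the discounted successor values.

(0,0): Delta=0.0528 Bond=160.2337
V0=169.1003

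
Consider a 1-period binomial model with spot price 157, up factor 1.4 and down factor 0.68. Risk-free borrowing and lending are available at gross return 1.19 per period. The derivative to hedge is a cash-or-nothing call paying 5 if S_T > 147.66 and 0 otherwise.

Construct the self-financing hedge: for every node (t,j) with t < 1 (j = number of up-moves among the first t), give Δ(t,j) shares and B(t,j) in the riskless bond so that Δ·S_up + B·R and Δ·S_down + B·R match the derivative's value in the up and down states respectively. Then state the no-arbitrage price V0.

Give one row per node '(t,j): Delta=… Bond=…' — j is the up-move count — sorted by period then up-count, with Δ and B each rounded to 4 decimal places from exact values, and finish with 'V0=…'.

Since d<R<u, set p* = (R−d)/(u−d) = 0.7083; price each node as the discounted p*-expectation of its children.
At expiry t=1: V(1,0)=0.0000, V(1,1)=5.0000
(0,0): S=157.0000. Δ = (V_up−V_dn)/(S_up−S_dn) = (5.0000−0.0000)/(219.8000−106.7600) = 0.0442. V = [p*·5.0000 + (1−p*)·0.0000]/1.19 = 2.9762. B = V − Δ·S = -3.9683.
Root portfolio cost Δ·157+B reproduces V0=2.9762.

(0,0): Delta=0.0442 Bond=-3.9683
V0=2.9762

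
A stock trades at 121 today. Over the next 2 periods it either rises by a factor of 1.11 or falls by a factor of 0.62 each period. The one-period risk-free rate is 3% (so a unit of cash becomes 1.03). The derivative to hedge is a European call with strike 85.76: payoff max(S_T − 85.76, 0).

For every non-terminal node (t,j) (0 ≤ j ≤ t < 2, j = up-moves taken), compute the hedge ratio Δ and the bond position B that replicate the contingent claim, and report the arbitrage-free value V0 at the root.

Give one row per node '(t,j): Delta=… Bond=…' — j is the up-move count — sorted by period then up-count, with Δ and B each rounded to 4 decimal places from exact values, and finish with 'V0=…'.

Risk-neutral probability p* = (R−d)/(u−d) = (1.03−0.62)/(1.11−0.62) = 0.8367.
Terminal values V(2,·): V(2,0)=0.0000, V(2,1)=0.0000, V(2,2)=63.3241
  t=1,j=0: stock 75.0200 → up 83.2722 (V=0.0000), down 46.5124 (V=0.0000). Price 0.0000; hedge Δ=0.0000, bond B=0.0000.
  t=1,j=1: stock 134.3100 → up 149.0841 (V=63.3241), down 83.2722 (V=0.0000). Price 51.4422; hedge Δ=0.9622, bond B=-77.7907.
  t=0,j=0: stock 121.0000 → up 134.3100 (V=51.4422), down 75.0200 (V=0.0000). Price 41.7898; hedge Δ=0.8676, bond B=-63.1943.
Self-financing check: at every node Δ·S+B equals the discounted successor values.

(0,0): Delta=0.8676 Bond=-63.1943
(1,0): Delta=0.0000 Bond=0.0000
(1,1): Delta=0.9622 Bond=-77.7907
V0=41.7898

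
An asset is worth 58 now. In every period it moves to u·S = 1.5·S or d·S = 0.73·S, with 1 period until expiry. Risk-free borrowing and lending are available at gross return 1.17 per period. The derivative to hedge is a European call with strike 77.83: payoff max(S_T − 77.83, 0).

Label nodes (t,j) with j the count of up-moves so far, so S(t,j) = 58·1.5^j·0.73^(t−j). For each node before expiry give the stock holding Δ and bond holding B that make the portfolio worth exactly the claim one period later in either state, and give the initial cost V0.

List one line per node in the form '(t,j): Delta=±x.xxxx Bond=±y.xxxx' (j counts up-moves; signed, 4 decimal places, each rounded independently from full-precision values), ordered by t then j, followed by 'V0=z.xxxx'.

No-arbitrage ⇒ martingale measure with p* = (R−d)/(u−d) = 0.5714.
Payoff layer (t=1): V(1,0)=0.0000, V(1,1)=9.1700
Node (0,0) S=58.0000: V=(p*·9.1700+(1−p*)·0.0000)/1.17=4.4786; Δ=(9.1700−0.0000)/(87.0000−42.3400)=0.2053; B=V−Δ·S=-7.4305
Each (Δ,B) replicates both successor values, so the strategy is self-financing and V0 is arbitrage-free.

(0,0): Delta=0.2053 Bond=-7.4305
V0=4.4786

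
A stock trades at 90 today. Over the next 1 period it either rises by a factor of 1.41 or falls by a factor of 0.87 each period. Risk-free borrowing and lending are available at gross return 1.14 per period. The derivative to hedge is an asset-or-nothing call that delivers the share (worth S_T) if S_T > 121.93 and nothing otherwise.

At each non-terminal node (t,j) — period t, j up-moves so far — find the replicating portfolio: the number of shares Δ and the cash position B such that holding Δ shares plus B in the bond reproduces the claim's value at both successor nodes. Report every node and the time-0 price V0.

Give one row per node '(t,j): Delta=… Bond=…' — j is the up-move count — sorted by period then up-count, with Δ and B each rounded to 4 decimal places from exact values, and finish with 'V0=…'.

Under the risk-neutral measure, an up-move has probability p* = (R−d)/(u−d) = 0.5000 and values discount at R = 1.14.
Terminal values V(1,·): V(1,0)=0.0000, V(1,1)=126.9000
(0,0): S=90.0000. Δ = (V_up−V_dn)/(S_up−S_dn) = (126.9000−0.0000)/(126.9000−78.3000) = 2.6111. V = [p*·126.9000 + (1−p*)·0.0000]/1.14 = 55.6579. B = V − Δ·S = -179.3421.
Root portfolio cost Δ·90+B reproduces V0=55.6579.

(0,0): Delta=2.6111 Bond=-179.3421
V0=55.6579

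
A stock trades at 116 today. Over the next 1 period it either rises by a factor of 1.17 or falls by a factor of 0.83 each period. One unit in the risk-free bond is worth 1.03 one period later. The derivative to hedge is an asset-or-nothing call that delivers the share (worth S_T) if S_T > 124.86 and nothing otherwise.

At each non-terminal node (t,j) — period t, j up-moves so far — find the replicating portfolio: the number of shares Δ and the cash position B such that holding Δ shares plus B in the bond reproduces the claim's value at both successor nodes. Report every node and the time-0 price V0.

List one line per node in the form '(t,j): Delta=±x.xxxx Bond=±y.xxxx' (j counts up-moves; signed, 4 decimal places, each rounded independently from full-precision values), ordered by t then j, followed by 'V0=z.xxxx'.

Since d<R<u, set p* = (R−d)/(u−d) = 0.5882; price each node as the discounted p*-expectation of its children.
Payoff layer (t=1): V(1,0)=0.0000, V(1,1)=135.7200
  t=0,j=0: stock 116.0000 → up 135.7200 (V=135.7200), down 96.2800 (V=0.0000). Price 77.5100; hedge Δ=3.4412, bond B=-321.6665.
Root portfolio cost Δ·116+B reproduces V0=77.5100.

(0,0): Delta=3.4412 Bond=-321.6665
V0=77.5100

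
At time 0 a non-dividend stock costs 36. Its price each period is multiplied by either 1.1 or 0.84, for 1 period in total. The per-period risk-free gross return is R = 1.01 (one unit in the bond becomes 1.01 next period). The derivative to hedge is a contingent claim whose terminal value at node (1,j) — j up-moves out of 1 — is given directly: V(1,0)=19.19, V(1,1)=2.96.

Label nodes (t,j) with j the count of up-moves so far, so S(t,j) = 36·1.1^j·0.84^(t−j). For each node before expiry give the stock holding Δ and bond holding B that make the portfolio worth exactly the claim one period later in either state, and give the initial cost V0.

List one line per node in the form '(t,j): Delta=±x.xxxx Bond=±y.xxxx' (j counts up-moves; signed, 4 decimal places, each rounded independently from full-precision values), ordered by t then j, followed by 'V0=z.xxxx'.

Since d<R<u, set p* = (R−d)/(u−d) = 0.6538; price each node as the discounted p*-expectation of its children.
Terminal values V(1,·): V(1,0)=19.1900, V(1,1)=2.9600
Node (0,0) S=36.0000: V=(p*·2.9600+(1−p*)·19.1900)/1.01=8.4931; Δ=(2.9600−19.1900)/(39.6000−30.2400)=-1.7340; B=V−Δ·S=70.9162
Root portfolio cost Δ·36+B reproduces V0=8.4931.

(0,0): Delta=-1.7340 Bond=70.9162
V0=8.4931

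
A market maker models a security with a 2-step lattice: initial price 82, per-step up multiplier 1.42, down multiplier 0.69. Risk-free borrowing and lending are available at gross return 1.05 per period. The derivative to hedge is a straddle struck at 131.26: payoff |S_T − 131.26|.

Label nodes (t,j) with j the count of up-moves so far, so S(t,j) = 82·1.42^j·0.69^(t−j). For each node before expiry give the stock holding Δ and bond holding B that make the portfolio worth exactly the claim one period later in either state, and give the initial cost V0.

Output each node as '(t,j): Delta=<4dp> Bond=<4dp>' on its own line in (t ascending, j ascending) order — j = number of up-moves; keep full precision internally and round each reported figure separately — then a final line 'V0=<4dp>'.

(0,0): Delta=-0.4651 Bond=90.2351
(1,0): Delta=-1.0000 Bond=125.0095
(1,1): Delta=-0.1980 Bond=63.6435
V0=52.0940

Since d<R<u, set p* = (R−d)/(u−d) = 0.4932; price each node as the discounted p*-expectation of its children.
At expiry t=2: V(2,0)=92.2198, V(2,1)=50.9164, V(2,2)=34.0848
Node (1,0) S=56.5800: V=(p*·50.9164+(1−p*)·92.2198)/1.05=68.4295; Δ=(50.9164−92.2198)/(80.3436−39.0402)=-1.0000; B=V−Δ·S=125.0095
Node (1,1) S=116.4400: V=(p*·34.0848+(1−p*)·50.9164)/1.05=40.5866; Δ=(34.0848−50.9164)/(165.3448−80.3436)=-0.1980; B=V−Δ·S=63.6435
Node (0,0) S=82.0000: V=(p*·40.5866+(1−p*)·68.4295)/1.05=52.0940; Δ=(40.5866−68.4295)/(116.4400−56.5800)=-0.4651; B=V−Δ·S=90.2351
Self-financing check: at every node Δ·S+B equals the discounted successor values.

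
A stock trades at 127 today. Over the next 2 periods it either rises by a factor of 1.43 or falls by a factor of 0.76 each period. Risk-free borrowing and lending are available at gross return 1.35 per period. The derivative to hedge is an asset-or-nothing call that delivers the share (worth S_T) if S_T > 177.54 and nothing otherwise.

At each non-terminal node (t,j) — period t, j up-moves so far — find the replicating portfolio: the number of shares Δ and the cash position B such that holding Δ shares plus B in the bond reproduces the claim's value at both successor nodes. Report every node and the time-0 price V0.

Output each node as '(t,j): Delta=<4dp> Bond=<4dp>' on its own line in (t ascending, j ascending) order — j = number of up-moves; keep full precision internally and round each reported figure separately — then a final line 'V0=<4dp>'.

Risk-neutral probability p* = (R−d)/(u−d) = (1.35−0.76)/(1.43−0.76) = 0.8806.
At expiry t=2: V(2,0)=0.0000, V(2,1)=0.0000, V(2,2)=259.7023
Node (1,0) S=96.5200: V=(p*·0.0000+(1−p*)·0.0000)/1.35=0.0000; Δ=(0.0000−0.0000)/(138.0236−73.3552)=0.0000; B=V−Δ·S=0.0000
Node (1,1) S=181.6100: V=(p*·259.7023+(1−p*)·0.0000)/1.35=169.4023; Δ=(259.7023−0.0000)/(259.7023−138.0236)=2.1343; B=V−Δ·S=-218.2131
Node (0,0) S=127.0000: V=(p*·169.4023+(1−p*)·0.0000)/1.35=110.5001; Δ=(169.4023−0.0000)/(181.6100−96.5200)=1.9909; B=V−Δ·S=-142.3391
Self-financing check: at every node Δ·S+B equals the discounted successor values.

(0,0): Delta=1.9909 Bond=-142.3391
(1,0): Delta=0.0000 Bond=0.0000
(1,1): Delta=2.1343 Bond=-218.2131
V0=110.5001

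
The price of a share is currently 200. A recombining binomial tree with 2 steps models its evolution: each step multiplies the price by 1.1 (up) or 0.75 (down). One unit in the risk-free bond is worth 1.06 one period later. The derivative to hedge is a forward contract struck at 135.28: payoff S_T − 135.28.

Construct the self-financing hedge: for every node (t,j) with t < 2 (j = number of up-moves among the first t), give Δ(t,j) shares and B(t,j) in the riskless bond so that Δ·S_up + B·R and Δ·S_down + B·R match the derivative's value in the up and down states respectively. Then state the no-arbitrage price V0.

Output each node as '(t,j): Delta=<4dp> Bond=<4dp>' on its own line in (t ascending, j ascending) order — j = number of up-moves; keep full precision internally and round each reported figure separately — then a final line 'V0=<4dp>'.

(0,0): Delta=1.0000 Bond=-120.3987
(1,0): Delta=1.0000 Bond=-127.6226
(1,1): Delta=1.0000 Bond=-127.6226
V0=79.6013

The replicating-portfolio and risk-neutral prices coincide; use p* = (1.06−0.75)/(1.1−0.75) = 0.8857 for the latter.
At expiry t=2: V(2,0)=-22.7800, V(2,1)=29.7200, V(2,2)=106.7200
  t=1,j=0: stock 150.0000 → up 165.0000 (V=29.7200), down 112.5000 (V=-22.7800). Price 22.3774; hedge Δ=1.0000, bond B=-127.6226.
  t=1,j=1: stock 220.0000 → up 242.0000 (V=106.7200), down 165.0000 (V=29.7200). Price 92.3774; hedge Δ=1.0000, bond B=-127.6226.
  t=0,j=0: stock 200.0000 → up 220.0000 (V=92.3774), down 150.0000 (V=22.3774). Price 79.6013; hedge Δ=1.0000, bond B=-120.3987.
The time-0 hedge costs 79.6013, which is the no-arbitrage price.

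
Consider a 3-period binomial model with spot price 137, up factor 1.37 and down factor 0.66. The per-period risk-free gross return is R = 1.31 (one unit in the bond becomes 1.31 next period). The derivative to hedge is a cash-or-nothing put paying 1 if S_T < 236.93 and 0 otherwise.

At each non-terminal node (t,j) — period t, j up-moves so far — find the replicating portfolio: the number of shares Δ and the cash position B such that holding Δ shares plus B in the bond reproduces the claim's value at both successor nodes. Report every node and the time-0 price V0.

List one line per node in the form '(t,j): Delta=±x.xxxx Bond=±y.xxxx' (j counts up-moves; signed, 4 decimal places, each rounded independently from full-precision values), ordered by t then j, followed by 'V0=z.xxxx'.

The replicating-portfolio and risk-neutral prices coincide; use p* = (1.31−0.66)/(1.37−0.66) = 0.9155 for the latter.
Terminal values V(3,·): V(3,0)=1.0000, V(3,1)=1.0000, V(3,2)=1.0000, V(3,3)=0.0000
(2,0): S=59.6772. Δ = (V_up−V_dn)/(S_up−S_dn) = (1.0000−1.0000)/(81.7578−39.3870) = 0.0000. V = [p*·1.0000 + (1−p*)·1.0000]/1.31 = 0.7634. B = V − Δ·S = 0.7634.
(2,1): S=123.8754. Δ = (V_up−V_dn)/(S_up−S_dn) = (1.0000−1.0000)/(169.7093−81.7578) = 0.0000. V = [p*·1.0000 + (1−p*)·1.0000]/1.31 = 0.7634. B = V − Δ·S = 0.7634.
(2,2): S=257.1353. Δ = (V_up−V_dn)/(S_up−S_dn) = (0.0000−1.0000)/(352.2754−169.7093) = -0.0055. V = [p*·0.0000 + (1−p*)·1.0000]/1.31 = 0.0645. B = V − Δ·S = 1.4730.
(1,0): S=90.4200. Δ = (V_up−V_dn)/(S_up−S_dn) = (0.7634−0.7634)/(123.8754−59.6772) = 0.0000. V = [p*·0.7634 + (1−p*)·0.7634]/1.31 = 0.5827. B = V − Δ·S = 0.5827.
(1,1): S=187.6900. Δ = (V_up−V_dn)/(S_up−S_dn) = (0.0645−0.7634)/(257.1353−123.8754) = -0.0052. V = [p*·0.0645 + (1−p*)·0.7634]/1.31 = 0.0943. B = V − Δ·S = 1.0786.
(0,0): S=137.0000. Δ = (V_up−V_dn)/(S_up−S_dn) = (0.0943−0.5827)/(187.6900−90.4200) = -0.0050. V = [p*·0.0943 + (1−p*)·0.5827]/1.31 = 0.1035. B = V − Δ·S = 0.7914.
Self-financing check: at every node Δ·S+B equals the discounted successor values.

(0,0): Delta=-0.0050 Bond=0.7914
(1,0): Delta=0.0000 Bond=0.5827
(1,1): Delta=-0.0052 Bond=1.0786
(2,0): Delta=0.0000 Bond=0.7634
(2,1): Delta=0.0000 Bond=0.7634
(2,2): Delta=-0.0055 Bond=1.4730
V0=0.1035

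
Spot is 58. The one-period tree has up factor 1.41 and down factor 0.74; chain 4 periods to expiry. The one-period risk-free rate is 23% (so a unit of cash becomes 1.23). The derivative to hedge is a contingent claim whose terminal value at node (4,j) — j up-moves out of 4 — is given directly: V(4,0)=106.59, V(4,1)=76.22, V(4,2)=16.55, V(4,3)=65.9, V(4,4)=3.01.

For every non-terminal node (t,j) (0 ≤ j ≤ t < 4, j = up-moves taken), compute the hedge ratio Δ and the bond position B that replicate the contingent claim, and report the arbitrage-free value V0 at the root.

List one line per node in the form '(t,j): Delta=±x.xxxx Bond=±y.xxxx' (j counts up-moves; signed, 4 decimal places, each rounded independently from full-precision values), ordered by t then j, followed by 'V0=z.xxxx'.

The replicating-portfolio and risk-neutral prices coincide; use p* = (1.23−0.74)/(1.41−0.74) = 0.7313 for the latter.
Terminal values V(4,·): V(4,0)=106.5900, V(4,1)=76.2200, V(4,2)=16.5500, V(4,3)=65.9000, V(4,4)=3.0100
Node (3,0) S=23.5030: V=(p*·76.2200+(1−p*)·106.5900)/1.23=68.6009; Δ=(76.2200−106.5900)/(33.1392−17.3922)=-1.9286; B=V−Δ·S=113.9293
Node (3,1) S=44.7827: V=(p*·16.5500+(1−p*)·76.2200)/1.23=26.4884; Δ=(16.5500−76.2200)/(63.1436−33.1392)=-1.9887; B=V−Δ·S=115.5481
Node (3,2) S=85.3293: V=(p*·65.9000+(1−p*)·16.5500)/1.23=42.7982; Δ=(65.9000−16.5500)/(120.3142−63.1436)=0.8632; B=V−Δ·S=-30.8585
Node (3,3) S=162.5868: V=(p*·3.0100+(1−p*)·65.9000)/1.23=16.1836; Δ=(3.0100−65.9000)/(229.2474−120.3142)=-0.5773; B=V−Δ·S=110.0493
Node (2,0) S=31.7608: V=(p*·26.4884+(1−p*)·68.6009)/1.23=30.7335; Δ=(26.4884−68.6009)/(44.7827−23.5030)=-1.9790; B=V−Δ·S=93.5880
Node (2,1) S=60.5172: V=(p*·42.7982+(1−p*)·26.4884)/1.23=31.2329; Δ=(42.7982−26.4884)/(85.3293−44.7827)=0.4022; B=V−Δ·S=6.8899
Node (2,2) S=115.3098: V=(p*·16.1836+(1−p*)·42.7982)/1.23=18.9706; Δ=(16.1836−42.7982)/(162.5868−85.3293)=-0.3445; B=V−Δ·S=58.6939
Node (1,0) S=42.9200: V=(p*·31.2329+(1−p*)·30.7335)/1.23=25.2835; Δ=(31.2329−30.7335)/(60.5172−31.7608)=0.0174; B=V−Δ·S=24.5382
Node (1,1) S=81.7800: V=(p*·18.9706+(1−p*)·31.2329)/1.23=18.1016; Δ=(18.9706−31.2329)/(115.3098−60.5172)=-0.2238; B=V−Δ·S=36.4036
Node (0,0) S=58.0000: V=(p*·18.1016+(1−p*)·25.2835)/1.23=16.2854; Δ=(18.1016−25.2835)/(81.7800−42.9200)=-0.1848; B=V−Δ·S=27.0048
The time-0 hedge costs 16.2854, which is the no-arbitrage price.

(0,0): Delta=-0.1848 Bond=27.0048
(1,0): Delta=0.0174 Bond=24.5382
(1,1): Delta=-0.2238 Bond=36.4036
(2,0): Delta=-1.9790 Bond=93.5880
(2,1): Delta=0.4022 Bond=6.8899
(2,2): Delta=-0.3445 Bond=58.6939
(3,0): Delta=-1.9286 Bond=113.9293
(3,1): Delta=-1.9887 Bond=115.5481
(3,2): Delta=0.8632 Bond=-30.8585
(3,3): Delta=-0.5773 Bond=110.0493
V0=16.2854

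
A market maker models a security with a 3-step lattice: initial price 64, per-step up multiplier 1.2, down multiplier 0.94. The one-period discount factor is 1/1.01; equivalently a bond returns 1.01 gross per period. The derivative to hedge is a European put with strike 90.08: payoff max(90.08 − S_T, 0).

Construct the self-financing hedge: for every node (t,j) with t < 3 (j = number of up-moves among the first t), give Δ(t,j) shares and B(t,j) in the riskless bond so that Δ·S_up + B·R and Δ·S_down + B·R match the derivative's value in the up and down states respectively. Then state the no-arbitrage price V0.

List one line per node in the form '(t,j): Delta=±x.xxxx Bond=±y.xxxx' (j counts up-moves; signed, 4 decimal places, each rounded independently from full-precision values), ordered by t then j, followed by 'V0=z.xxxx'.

Risk-neutral probability p* = (R−d)/(u−d) = (1.01−0.94)/(1.2−0.94) = 0.2692.
At expiry t=3: V(3,0)=36.9226, V(3,1)=22.2195, V(3,2)=3.4496, V(3,3)=0.0000
Node (2,0) S=56.5504: V=(p*·22.2195+(1−p*)·36.9226)/1.01=32.6377; Δ=(22.2195−36.9226)/(67.8605−53.1574)=-1.0000; B=V−Δ·S=89.1881
Node (2,1) S=72.1920: V=(p*·3.4496+(1−p*)·22.2195)/1.01=16.9961; Δ=(3.4496−22.2195)/(86.6304−67.8605)=-1.0000; B=V−Δ·S=89.1881
Node (2,2) S=92.1600: V=(p*·0.0000+(1−p*)·3.4496)/1.01=2.4959; Δ=(0.0000−3.4496)/(110.5920−86.6304)=-0.1440; B=V−Δ·S=15.7636
Node (1,0) S=60.1600: V=(p*·16.9961+(1−p*)·32.6377)/1.01=28.1451; Δ=(16.9961−32.6377)/(72.1920−56.5504)=-1.0000; B=V−Δ·S=88.3051
Node (1,1) S=76.8000: V=(p*·2.4959+(1−p*)·16.9961)/1.01=12.9626; Δ=(2.4959−16.9961)/(92.1600−72.1920)=-0.7262; B=V−Δ·S=68.7327
Node (0,0) S=64.0000: V=(p*·12.9626+(1−p*)·28.1451)/1.01=23.8193; Δ=(12.9626−28.1451)/(76.8000−60.1600)=-0.9124; B=V−Δ·S=82.2134
Self-financing check: at every node Δ·S+B equals the discounted successor values.

(0,0): Delta=-0.9124 Bond=82.2134
(1,0): Delta=-1.0000 Bond=88.3051
(1,1): Delta=-0.7262 Bond=68.7327
(2,0): Delta=-1.0000 Bond=89.1881
(2,1): Delta=-1.0000 Bond=89.1881
(2,2): Delta=-0.1440 Bond=15.7636
V0=23.8193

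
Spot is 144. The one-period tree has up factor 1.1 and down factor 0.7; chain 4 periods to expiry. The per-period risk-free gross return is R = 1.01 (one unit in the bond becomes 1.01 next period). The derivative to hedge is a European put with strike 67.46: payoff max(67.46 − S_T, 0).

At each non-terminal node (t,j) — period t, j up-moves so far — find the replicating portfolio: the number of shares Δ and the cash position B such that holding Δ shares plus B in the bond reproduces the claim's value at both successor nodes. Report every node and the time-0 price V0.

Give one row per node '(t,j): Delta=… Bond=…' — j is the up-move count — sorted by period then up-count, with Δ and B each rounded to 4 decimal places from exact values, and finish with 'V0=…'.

Since d<R<u, set p* = (R−d)/(u−d) = 0.7750; price each node as the discounted p*-expectation of its children.
Terminal payoffs: V(4,0)=32.8856, V(4,1)=13.1288, V(4,2)=0.0000, V(4,3)=0.0000, V(4,4)=0.0000
Node (3,0) S=49.3920: V=(p*·13.1288+(1−p*)·32.8856)/1.01=17.4001; Δ=(13.1288−32.8856)/(54.3312−34.5744)=-1.0000; B=V−Δ·S=66.7921
Node (3,1) S=77.6160: V=(p*·0.0000+(1−p*)·13.1288)/1.01=2.9247; Δ=(0.0000−13.1288)/(85.3776−54.3312)=-0.4229; B=V−Δ·S=35.7467
Node (3,2) S=121.9680: V=(p*·0.0000+(1−p*)·0.0000)/1.01=0.0000; Δ=(0.0000−0.0000)/(134.1648−85.3776)=0.0000; B=V−Δ·S=0.0000
Node (3,3) S=191.6640: V=(p*·0.0000+(1−p*)·0.0000)/1.01=0.0000; Δ=(0.0000−0.0000)/(210.8304−134.1648)=0.0000; B=V−Δ·S=0.0000
Node (2,0) S=70.5600: V=(p*·2.9247+(1−p*)·17.4001)/1.01=6.1205; Δ=(2.9247−17.4001)/(77.6160−49.3920)=-0.5129; B=V−Δ·S=42.3088
Node (2,1) S=110.8800: V=(p*·0.0000+(1−p*)·2.9247)/1.01=0.6515; Δ=(0.0000−2.9247)/(121.9680−77.6160)=-0.0659; B=V−Δ·S=7.9634
Node (2,2) S=174.2400: V=(p*·0.0000+(1−p*)·0.0000)/1.01=0.0000; Δ=(0.0000−0.0000)/(191.6640−121.9680)=0.0000; B=V−Δ·S=0.0000
Node (1,0) S=100.8000: V=(p*·0.6515+(1−p*)·6.1205)/1.01=1.8634; Δ=(0.6515−6.1205)/(110.8800−70.5600)=-0.1356; B=V−Δ·S=15.5358
Node (1,1) S=158.4000: V=(p*·0.0000+(1−p*)·0.6515)/1.01=0.1451; Δ=(0.0000−0.6515)/(174.2400−110.8800)=-0.0103; B=V−Δ·S=1.7740
Node (0,0) S=144.0000: V=(p*·0.1451+(1−p*)·1.8634)/1.01=0.5265; Δ=(0.1451−1.8634)/(158.4000−100.8000)=-0.0298; B=V−Δ·S=4.8222
Self-financing check: at every node Δ·S+B equals the discounted successor values.

(0,0): Delta=-0.0298 Bond=4.8222
(1,0): Delta=-0.1356 Bond=15.5358
(1,1): Delta=-0.0103 Bond=1.7740
(2,0): Delta=-0.5129 Bond=42.3088
(2,1): Delta=-0.0659 Bond=7.9634
(2,2): Delta=0.0000 Bond=0.0000
(3,0): Delta=-1.0000 Bond=66.7921
(3,1): Delta=-0.4229 Bond=35.7467
(3,2): Delta=0.0000 Bond=0.0000
(3,3): Delta=0.0000 Bond=0.0000
V0=0.5265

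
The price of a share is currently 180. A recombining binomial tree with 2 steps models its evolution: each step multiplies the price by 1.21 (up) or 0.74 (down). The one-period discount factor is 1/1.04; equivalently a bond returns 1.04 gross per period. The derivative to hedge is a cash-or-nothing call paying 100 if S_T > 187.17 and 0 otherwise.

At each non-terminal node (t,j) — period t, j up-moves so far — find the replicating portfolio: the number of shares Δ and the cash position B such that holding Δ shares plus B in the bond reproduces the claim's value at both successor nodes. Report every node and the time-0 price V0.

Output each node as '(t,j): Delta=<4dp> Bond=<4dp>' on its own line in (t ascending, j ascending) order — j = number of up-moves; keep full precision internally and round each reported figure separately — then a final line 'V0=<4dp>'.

The replicating-portfolio and risk-neutral prices coincide; use p* = (1.04−0.74)/(1.21−0.74) = 0.6383 for the latter.
Terminal payoffs: V(2,0)=0.0000, V(2,1)=0.0000, V(2,2)=100.0000
Node (1,0) S=133.2000: V=(p*·0.0000+(1−p*)·0.0000)/1.04=0.0000; Δ=(0.0000−0.0000)/(161.1720−98.5680)=0.0000; B=V−Δ·S=0.0000
Node (1,1) S=217.8000: V=(p*·100.0000+(1−p*)·0.0000)/1.04=61.3748; Δ=(100.0000−0.0000)/(263.5380−161.1720)=0.9769; B=V−Δ·S=-151.3912
Node (0,0) S=180.0000: V=(p*·61.3748+(1−p*)·0.0000)/1.04=37.6687; Δ=(61.3748−0.0000)/(217.8000−133.2000)=0.7255; B=V−Δ·S=-92.9160
Each (Δ,B) replicates both successor values, so the strategy is self-financing and V0 is arbitrage-free.

(0,0): Delta=0.7255 Bond=-92.9160
(1,0): Delta=0.0000 Bond=0.0000
(1,1): Delta=0.9769 Bond=-151.3912
V0=37.6687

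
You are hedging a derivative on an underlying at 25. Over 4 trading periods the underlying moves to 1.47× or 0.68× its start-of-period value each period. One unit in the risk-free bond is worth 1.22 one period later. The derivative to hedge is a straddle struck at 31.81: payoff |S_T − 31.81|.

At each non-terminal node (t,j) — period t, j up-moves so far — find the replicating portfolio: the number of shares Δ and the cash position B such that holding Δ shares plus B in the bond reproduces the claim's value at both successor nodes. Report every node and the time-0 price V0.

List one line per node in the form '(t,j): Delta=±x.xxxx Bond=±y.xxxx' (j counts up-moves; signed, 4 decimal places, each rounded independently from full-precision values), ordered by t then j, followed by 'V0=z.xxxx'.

(0,0): Delta=0.6663 Bond=-2.4620
(1,0): Delta=0.0374 Bond=7.6883
(1,1): Delta=0.8010 Bond=-7.9535
(2,0): Delta=-1.0000 Bond=21.3719
(2,1): Delta=0.2596 Bond=3.8277
(2,2): Delta=0.9170 Bond=-15.9677
(3,0): Delta=-1.0000 Bond=26.0738
(3,1): Delta=-1.0000 Bond=26.0738
(3,2): Delta=0.5293 Bond=-5.2394
(3,3): Delta=1.0000 Bond=-26.0738
V0=14.1962

Under the risk-neutral measure, an up-move has probability p* = (R−d)/(u−d) = 0.6835 and values discount at R = 1.22.
Terminal values V(4,·): V(4,0)=26.4647, V(4,1)=20.2546, V(4,2)=6.8300, V(4,3)=22.1909, V(4,4)=84.9272
Node (3,0) S=7.8608: V=(p*·20.2546+(1−p*)·26.4647)/1.22=18.2130; Δ=(20.2546−26.4647)/(11.5554−5.3453)=-1.0000; B=V−Δ·S=26.0738
Node (3,1) S=16.9932: V=(p*·6.8300+(1−p*)·20.2546)/1.22=9.0806; Δ=(6.8300−20.2546)/(24.9800−11.5554)=-1.0000; B=V−Δ·S=26.0738
Node (3,2) S=36.7353: V=(p*·22.1909+(1−p*)·6.8300)/1.22=14.2048; Δ=(22.1909−6.8300)/(54.0009−24.9800)=0.5293; B=V−Δ·S=-5.2394
Node (3,3) S=79.4131: V=(p*·84.9272+(1−p*)·22.1909)/1.22=53.3393; Δ=(84.9272−22.1909)/(116.7372−54.0009)=1.0000; B=V−Δ·S=-26.0738
Node (2,0) S=11.5600: V=(p*·9.0806+(1−p*)·18.2130)/1.22=9.8119; Δ=(9.0806−18.2130)/(16.9932−7.8608)=-1.0000; B=V−Δ·S=21.3719
Node (2,1) S=24.9900: V=(p*·14.2048+(1−p*)·9.0806)/1.22=10.3141; Δ=(14.2048−9.0806)/(36.7353−16.9932)=0.2596; B=V−Δ·S=3.8277
Node (2,2) S=54.0225: V=(p*·53.3393+(1−p*)·14.2048)/1.22=33.5696; Δ=(53.3393−14.2048)/(79.4131−36.7353)=0.9170; B=V−Δ·S=-15.9677
Node (1,0) S=17.0000: V=(p*·10.3141+(1−p*)·9.8119)/1.22=8.3239; Δ=(10.3141−9.8119)/(24.9900−11.5600)=0.0374; B=V−Δ·S=7.6883
Node (1,1) S=36.7500: V=(p*·33.5696+(1−p*)·10.3141)/1.22=21.4838; Δ=(33.5696−10.3141)/(54.0225−24.9900)=0.8010; B=V−Δ·S=-7.9535
Node (0,0) S=25.0000: V=(p*·21.4838+(1−p*)·8.3239)/1.22=14.1962; Δ=(21.4838−8.3239)/(36.7500−17.0000)=0.6663; B=V−Δ·S=-2.4620
Check: Δ(0,0)·S0 + B(0,0) = 14.1962 = V0.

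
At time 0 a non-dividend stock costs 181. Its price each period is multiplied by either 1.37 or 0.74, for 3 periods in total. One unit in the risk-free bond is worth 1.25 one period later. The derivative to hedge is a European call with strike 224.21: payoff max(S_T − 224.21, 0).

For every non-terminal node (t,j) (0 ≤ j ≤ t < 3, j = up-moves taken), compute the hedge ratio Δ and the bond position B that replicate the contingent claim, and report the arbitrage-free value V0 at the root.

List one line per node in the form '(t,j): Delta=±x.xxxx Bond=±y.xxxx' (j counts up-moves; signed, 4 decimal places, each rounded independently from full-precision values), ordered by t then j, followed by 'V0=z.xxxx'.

No-arbitrage ⇒ martingale measure with p* = (R−d)/(u−d) = 0.8095.
Payoff layer (t=3): V(3,0)=0.0000, V(3,1)=0.0000, V(3,2)=27.1820, V(3,3)=241.2049
  t=2,j=0: stock 99.1156 → up 135.7884 (V=0.0000), down 73.3455 (V=0.0000). Price 0.0000; hedge Δ=0.0000, bond B=0.0000.
  t=2,j=1: stock 183.4978 → up 251.3920 (V=27.1820), down 135.7884 (V=0.0000). Price 17.6036; hedge Δ=0.2351, bond B=-25.5424.
  t=2,j=2: stock 339.7189 → up 465.4149 (V=241.2049), down 251.3920 (V=27.1820). Price 160.3509; hedge Δ=1.0000, bond B=-179.3680.
  t=1,j=0: stock 133.9400 → up 183.4978 (V=17.6036), down 99.1156 (V=0.0000). Price 11.4004; hedge Δ=0.2086, bond B=-16.5418.
  t=1,j=1: stock 247.9700 → up 339.7189 (V=160.3509), down 183.4978 (V=17.6036). Price 106.5287; hedge Δ=0.9138, bond B=-120.0543.
  t=0,j=0: stock 181.0000 → up 247.9700 (V=106.5287), down 133.9400 (V=11.4004). Price 70.7273; hedge Δ=0.8342, bond B=-80.2701.
The time-0 hedge costs 70.7273, which is the no-arbitrage price.

(0,0): Delta=0.8342 Bond=-80.2701
(1,0): Delta=0.2086 Bond=-16.5418
(1,1): Delta=0.9138 Bond=-120.0543
(2,0): Delta=0.0000 Bond=0.0000
(2,1): Delta=0.2351 Bond=-25.5424
(2,2): Delta=1.0000 Bond=-179.3680
V0=70.7273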